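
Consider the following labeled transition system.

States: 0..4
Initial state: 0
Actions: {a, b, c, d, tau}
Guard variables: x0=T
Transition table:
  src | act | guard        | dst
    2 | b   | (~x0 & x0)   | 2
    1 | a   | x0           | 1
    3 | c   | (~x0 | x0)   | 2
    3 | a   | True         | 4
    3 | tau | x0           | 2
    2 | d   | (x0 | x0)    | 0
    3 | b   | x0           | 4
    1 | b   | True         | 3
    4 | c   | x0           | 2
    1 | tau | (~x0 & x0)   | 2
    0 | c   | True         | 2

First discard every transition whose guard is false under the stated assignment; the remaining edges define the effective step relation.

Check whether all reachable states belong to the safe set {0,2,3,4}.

Answer: INVARIANT HOLDS

Working:
Inv-set: {0,2,3,4}
Reach set: {0,2}
  0: ok
  2: ok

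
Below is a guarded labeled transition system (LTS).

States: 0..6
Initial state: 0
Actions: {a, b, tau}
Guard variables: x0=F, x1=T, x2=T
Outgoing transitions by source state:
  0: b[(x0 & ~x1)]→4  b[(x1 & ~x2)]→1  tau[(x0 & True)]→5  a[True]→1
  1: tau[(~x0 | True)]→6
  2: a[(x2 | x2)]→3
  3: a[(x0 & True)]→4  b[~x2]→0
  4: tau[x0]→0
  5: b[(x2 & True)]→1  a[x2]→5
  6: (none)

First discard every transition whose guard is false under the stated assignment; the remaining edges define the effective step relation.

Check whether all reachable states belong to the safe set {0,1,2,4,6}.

Answer: INVARIANT HOLDS

Working:
Safe = {0,1,2,4,6}
R = {0,1,6}
  0: ok
  1: ok
  6: ok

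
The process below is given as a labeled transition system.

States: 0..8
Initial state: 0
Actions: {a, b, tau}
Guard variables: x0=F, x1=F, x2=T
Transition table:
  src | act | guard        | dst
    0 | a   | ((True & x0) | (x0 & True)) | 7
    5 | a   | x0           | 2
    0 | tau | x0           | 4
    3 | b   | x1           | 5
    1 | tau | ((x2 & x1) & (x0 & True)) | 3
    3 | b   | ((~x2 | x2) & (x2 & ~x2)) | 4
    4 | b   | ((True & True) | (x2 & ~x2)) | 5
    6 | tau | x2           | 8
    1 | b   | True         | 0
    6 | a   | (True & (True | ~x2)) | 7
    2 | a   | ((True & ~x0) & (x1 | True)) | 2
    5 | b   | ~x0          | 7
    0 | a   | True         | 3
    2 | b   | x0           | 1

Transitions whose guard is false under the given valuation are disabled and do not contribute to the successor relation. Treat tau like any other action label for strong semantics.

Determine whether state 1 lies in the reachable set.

Answer: UNREACHABLE

Working:
7 transition(s) survive guard evaluation.
depth 0: {0}
depth 1: {3}  total {0,3}
Reach set: {0,3}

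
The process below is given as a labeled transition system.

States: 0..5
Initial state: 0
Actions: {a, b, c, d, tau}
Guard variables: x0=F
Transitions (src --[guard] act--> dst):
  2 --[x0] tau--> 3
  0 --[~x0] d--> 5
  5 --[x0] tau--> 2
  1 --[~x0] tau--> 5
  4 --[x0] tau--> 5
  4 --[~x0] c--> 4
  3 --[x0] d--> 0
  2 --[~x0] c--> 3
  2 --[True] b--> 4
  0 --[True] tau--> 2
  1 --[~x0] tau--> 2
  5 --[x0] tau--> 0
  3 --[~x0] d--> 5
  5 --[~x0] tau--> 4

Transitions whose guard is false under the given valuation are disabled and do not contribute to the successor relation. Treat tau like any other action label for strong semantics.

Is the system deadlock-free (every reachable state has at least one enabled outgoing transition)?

Answer: DEADLOCK-FREE

Trace:
Reach set: {0,2,3,4,5}
  0: d→5  tau→2  [2 exit(s)]
  2: b→4  c→3  [2 exit(s)]
  3: d→5  [1 exit(s)]
  4: c→4  [1 exit(s)]
  5: tau→4  [1 exit(s)]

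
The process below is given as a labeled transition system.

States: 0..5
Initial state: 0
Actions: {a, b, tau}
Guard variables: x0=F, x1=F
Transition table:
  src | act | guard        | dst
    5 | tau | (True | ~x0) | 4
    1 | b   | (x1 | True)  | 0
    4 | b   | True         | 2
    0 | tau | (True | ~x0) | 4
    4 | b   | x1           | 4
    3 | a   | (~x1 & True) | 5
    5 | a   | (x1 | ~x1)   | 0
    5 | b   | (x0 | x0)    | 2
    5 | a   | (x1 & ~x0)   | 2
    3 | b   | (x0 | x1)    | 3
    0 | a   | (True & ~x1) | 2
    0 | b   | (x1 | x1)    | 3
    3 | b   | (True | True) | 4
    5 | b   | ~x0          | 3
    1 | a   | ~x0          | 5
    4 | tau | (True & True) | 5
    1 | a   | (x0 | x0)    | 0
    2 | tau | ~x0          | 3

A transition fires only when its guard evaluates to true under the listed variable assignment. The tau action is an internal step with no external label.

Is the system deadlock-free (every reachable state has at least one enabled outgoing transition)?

Reachable = {0,2,3,4,5}
  0: a→2  tau→4  [deg 2]
  2: tau→3  [deg 1]
  3: a→5  b→4  [deg 2]
  4: b→2  tau→5  [deg 2]
  5: a→0  b→3  tau→4  [deg 3]

Answer: DEADLOCK-FREE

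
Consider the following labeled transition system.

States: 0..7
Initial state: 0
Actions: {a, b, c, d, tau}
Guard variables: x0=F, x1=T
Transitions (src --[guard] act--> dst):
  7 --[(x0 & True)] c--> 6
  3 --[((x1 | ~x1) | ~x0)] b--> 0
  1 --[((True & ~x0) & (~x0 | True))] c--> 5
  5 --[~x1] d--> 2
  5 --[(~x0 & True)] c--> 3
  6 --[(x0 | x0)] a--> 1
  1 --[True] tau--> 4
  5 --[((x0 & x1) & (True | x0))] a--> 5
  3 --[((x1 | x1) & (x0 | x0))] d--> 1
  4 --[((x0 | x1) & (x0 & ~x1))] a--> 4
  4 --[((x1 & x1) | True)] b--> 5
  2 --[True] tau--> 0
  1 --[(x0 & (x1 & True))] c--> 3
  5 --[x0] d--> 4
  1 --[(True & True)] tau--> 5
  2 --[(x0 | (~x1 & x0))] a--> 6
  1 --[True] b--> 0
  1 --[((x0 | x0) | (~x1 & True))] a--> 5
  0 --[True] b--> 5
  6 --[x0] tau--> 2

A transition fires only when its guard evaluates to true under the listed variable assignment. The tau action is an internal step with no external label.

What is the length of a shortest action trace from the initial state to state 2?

Answer: UNREACHABLE

Working:
Layered search for 2:
  depth 0: {0}
  depth 1: {5}
  depth 2: {3}
2 never appears.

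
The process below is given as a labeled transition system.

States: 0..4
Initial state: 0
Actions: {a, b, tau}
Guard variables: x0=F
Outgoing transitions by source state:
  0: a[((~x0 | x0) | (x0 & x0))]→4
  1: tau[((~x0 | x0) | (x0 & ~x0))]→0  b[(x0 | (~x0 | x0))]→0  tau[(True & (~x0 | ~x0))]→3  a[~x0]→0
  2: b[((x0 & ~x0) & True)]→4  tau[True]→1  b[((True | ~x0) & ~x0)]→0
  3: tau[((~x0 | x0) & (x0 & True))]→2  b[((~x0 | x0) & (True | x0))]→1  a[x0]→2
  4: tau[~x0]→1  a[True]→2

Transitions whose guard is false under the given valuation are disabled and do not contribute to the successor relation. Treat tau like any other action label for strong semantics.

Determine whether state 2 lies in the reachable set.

10 transition(s) survive guard evaluation.
depth 0: {0}
depth 1: {4}  now seen {0,4}
depth 2: {1,2}  now seen {0,1,2,4}
depth 3: {3}  now seen {0,1,2,3,4}
R = {0,1,2,3,4}
Path to 2: a·a

Answer: REACHABLE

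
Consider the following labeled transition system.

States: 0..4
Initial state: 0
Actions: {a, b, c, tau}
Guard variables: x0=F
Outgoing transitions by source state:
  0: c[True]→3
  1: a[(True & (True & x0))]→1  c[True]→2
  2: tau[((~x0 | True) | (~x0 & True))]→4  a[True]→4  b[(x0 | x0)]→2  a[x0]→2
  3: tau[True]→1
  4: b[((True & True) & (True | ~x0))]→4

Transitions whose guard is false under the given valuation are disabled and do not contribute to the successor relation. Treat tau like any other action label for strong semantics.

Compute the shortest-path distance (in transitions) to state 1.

Layered search for 1:
  depth 0: {0}
  depth 1: {3}
  depth 2: {1}
first hit 1 at d=2 via c·tau

Answer: 2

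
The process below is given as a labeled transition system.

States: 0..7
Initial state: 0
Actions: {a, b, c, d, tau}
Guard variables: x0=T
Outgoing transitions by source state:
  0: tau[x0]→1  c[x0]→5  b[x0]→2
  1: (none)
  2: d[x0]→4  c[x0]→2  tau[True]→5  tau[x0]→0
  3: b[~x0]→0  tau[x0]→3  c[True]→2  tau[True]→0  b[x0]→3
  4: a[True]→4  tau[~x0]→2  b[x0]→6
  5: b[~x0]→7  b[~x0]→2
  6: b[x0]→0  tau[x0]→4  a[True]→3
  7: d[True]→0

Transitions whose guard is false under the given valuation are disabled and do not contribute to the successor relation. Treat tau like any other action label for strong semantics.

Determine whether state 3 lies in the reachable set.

After dropping false guards: 17 live edges.
depth 0: {0}
depth 1: {1,2,5}  total {0,1,2,5}
depth 2: {4}  total {0,1,2,4,5}
depth 3: {6}  total {0,1,2,4,5,6}
depth 4: {3}  total {0,1,2,3,4,5,6}
Reachable = {0,1,2,3,4,5,6}
Path to 3: b·d·b·a

Answer: REACHABLE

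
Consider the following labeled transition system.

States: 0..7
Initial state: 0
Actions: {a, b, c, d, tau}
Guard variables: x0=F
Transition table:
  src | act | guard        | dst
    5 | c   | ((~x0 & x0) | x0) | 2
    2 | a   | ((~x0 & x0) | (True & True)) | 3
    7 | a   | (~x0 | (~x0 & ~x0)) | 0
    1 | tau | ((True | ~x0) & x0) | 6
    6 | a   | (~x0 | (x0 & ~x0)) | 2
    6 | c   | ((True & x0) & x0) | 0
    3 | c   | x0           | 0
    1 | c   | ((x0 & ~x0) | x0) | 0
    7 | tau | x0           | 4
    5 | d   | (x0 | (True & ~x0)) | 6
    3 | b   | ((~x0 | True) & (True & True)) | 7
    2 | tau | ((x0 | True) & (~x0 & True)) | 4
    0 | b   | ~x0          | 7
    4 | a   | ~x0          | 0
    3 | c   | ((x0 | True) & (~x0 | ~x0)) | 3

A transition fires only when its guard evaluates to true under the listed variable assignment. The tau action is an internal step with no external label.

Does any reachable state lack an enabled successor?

Reachable = {0,7}
  0: b→7  [1 out]
  7: a→0  [1 out]

Answer: DEADLOCK-FREE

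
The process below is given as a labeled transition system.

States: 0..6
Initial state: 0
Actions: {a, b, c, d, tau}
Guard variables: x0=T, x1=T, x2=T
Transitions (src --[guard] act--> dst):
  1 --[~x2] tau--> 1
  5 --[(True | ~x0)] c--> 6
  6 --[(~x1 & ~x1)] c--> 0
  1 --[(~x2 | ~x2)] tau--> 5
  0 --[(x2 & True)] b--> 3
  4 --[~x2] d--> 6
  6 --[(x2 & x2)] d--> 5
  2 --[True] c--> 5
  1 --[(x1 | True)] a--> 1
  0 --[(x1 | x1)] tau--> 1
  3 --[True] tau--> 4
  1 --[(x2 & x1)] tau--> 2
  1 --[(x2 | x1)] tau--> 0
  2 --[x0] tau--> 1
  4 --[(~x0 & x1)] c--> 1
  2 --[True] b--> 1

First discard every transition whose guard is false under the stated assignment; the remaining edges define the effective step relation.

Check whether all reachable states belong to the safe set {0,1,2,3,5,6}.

Answer: INVARIANT VIOLATED at state 4

Trace:
Allowed set {0,1,2,3,5,6}
R = {0,1,2,3,4,5,6}
  0: safe
  1: safe
  2: safe
  3: safe
  4: VIOLATES
  5: safe
  6: safe
reach 4 via b·tau — violates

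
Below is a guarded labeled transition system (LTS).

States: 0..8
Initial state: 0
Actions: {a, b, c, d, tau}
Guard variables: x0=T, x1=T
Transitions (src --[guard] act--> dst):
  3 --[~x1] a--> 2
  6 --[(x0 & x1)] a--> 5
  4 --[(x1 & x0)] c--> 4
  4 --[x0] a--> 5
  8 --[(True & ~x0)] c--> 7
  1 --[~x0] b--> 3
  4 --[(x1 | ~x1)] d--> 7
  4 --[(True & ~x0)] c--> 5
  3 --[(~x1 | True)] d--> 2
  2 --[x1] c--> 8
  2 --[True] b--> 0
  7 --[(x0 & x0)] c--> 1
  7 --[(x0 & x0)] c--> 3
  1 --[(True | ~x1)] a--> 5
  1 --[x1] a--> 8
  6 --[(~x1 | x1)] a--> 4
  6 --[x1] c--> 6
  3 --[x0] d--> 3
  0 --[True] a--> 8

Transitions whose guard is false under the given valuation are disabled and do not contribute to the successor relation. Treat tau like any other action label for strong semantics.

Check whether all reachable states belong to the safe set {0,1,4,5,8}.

Answer: INVARIANT HOLDS

Trace:
Inv-set: {0,1,4,5,8}
R = {0,8}
  0: ok
  8: ok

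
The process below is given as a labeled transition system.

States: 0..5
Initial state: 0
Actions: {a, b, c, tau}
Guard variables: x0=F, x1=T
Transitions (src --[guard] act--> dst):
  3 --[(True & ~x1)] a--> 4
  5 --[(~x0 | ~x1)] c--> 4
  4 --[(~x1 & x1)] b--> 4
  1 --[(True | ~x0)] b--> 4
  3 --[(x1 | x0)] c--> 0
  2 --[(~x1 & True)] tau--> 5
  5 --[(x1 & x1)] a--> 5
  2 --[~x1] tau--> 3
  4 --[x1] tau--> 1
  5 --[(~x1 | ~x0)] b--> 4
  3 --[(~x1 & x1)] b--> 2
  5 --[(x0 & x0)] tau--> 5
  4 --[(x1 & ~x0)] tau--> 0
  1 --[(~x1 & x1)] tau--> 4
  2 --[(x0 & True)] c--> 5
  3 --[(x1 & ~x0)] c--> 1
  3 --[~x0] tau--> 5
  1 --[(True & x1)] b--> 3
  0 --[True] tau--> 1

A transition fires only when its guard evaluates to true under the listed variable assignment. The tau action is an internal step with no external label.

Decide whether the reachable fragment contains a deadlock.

Answer: DEADLOCK-FREE

Analysis:
Reachable = {0,1,3,4,5}
  0: tau→1  [deg 1]
  1: b→3  b→4  [deg 2]
  3: c→0  c→1  tau→5  [deg 3]
  4: tau→0  tau→1  [deg 2]
  5: a→5  b→4  c→4  [deg 3]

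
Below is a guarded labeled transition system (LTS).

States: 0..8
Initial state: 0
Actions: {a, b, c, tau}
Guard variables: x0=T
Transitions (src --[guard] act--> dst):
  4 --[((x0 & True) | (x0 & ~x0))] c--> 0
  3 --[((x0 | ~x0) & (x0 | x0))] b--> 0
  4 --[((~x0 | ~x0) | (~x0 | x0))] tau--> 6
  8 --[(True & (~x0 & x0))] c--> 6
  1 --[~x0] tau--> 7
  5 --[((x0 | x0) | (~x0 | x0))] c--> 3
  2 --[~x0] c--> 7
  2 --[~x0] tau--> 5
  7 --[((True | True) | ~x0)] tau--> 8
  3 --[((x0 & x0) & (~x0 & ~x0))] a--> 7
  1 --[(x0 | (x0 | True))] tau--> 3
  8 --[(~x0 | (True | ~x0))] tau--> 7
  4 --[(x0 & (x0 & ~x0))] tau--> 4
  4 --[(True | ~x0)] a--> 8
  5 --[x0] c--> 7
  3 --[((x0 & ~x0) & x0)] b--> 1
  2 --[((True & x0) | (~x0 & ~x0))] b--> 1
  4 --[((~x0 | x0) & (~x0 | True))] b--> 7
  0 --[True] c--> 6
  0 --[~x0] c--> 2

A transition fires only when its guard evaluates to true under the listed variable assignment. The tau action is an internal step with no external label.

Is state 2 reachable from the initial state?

Guard filter leaves 12 enabled edge(s).
L0 = {0}
L1 = {6}  cumulative {0,6}
Reachable = {0,6}

Answer: UNREACHABLE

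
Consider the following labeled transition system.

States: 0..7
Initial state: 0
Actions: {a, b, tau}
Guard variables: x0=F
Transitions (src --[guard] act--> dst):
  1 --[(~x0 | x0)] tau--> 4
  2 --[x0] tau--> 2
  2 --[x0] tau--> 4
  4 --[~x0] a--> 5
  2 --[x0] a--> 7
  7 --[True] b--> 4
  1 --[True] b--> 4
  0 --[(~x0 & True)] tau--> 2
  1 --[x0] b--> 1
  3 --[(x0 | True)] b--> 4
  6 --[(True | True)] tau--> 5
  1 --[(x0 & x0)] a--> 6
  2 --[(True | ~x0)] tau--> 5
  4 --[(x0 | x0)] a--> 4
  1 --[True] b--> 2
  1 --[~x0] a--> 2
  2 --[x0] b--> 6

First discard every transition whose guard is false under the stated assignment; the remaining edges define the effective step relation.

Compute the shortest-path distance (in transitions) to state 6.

Answer: UNREACHABLE

Working:
Layered search for 6:
  L0 = {0}
  L1 = {2}
  L2 = {5}
6 never appears.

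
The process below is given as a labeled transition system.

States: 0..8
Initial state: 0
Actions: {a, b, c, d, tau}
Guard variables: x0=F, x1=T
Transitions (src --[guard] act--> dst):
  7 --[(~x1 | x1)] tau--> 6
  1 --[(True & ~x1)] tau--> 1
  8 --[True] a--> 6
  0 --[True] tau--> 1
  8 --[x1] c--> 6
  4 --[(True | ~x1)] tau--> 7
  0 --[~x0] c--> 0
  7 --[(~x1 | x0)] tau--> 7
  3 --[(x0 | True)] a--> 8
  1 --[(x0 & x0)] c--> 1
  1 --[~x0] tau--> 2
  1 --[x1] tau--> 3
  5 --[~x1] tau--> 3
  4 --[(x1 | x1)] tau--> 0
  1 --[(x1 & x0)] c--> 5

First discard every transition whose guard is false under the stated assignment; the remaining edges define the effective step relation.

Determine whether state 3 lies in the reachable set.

Answer: REACHABLE

Analysis:
After dropping false guards: 10 live edges.
depth 0: {0}
depth 1: {1}  now seen {0,1}
depth 2: {2,3}  now seen {0,1,2,3}
depth 3: {8}  now seen {0,1,2,3,8}
depth 4: {6}  now seen {0,1,2,3,6,8}
Reachable = {0,1,2,3,6,8}
Path to 3: tau·tau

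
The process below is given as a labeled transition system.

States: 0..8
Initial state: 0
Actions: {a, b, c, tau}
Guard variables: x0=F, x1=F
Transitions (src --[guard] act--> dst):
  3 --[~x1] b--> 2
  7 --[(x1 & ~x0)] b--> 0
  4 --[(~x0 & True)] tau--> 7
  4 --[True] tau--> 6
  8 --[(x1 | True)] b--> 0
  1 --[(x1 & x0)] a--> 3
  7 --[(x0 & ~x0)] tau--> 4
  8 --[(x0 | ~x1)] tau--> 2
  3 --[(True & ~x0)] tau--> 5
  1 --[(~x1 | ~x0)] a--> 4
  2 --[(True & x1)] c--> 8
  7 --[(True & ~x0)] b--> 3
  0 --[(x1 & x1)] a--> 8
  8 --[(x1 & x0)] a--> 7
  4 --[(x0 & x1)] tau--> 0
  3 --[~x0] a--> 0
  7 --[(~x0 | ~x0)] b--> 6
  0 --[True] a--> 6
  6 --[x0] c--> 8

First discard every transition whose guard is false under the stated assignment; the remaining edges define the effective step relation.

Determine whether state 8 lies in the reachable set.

11 transition(s) survive guard evaluation.
depth 0: {0}
depth 1: {6}  cumulative {0,6}
Reachable = {0,6}

Answer: UNREACHABLE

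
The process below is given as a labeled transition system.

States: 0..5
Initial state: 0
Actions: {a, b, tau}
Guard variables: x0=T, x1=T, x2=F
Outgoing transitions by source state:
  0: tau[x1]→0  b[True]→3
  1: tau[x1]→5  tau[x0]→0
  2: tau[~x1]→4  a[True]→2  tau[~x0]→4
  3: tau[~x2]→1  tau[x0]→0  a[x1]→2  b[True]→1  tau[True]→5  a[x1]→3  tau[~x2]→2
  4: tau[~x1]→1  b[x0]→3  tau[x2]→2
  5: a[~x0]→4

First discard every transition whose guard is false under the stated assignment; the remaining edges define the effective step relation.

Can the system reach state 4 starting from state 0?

Answer: UNREACHABLE

Working:
After dropping false guards: 13 live edges.
L0 = {0}
L1 = {3}  total {0,3}
L2 = {1,2,5}  total {0,1,2,3,5}
R = {0,1,2,3,5}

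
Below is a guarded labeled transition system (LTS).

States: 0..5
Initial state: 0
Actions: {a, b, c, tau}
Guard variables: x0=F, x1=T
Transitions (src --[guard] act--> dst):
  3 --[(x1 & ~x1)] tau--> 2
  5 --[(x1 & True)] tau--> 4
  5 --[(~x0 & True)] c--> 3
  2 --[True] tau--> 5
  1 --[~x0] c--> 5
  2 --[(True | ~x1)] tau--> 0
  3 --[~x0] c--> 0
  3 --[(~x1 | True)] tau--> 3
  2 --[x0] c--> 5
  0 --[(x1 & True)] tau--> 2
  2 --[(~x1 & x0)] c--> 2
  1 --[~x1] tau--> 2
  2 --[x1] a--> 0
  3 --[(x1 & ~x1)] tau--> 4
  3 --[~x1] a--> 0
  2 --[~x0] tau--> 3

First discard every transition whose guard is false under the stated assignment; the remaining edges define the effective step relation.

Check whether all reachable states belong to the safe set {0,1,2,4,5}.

Answer: INVARIANT VIOLATED at state 3

Working:
Safe = {0,1,2,4,5}
Reach set: {0,2,3,4,5}
  0: safe
  2: safe
  3: ✗ unsafe
  4: safe
  5: safe
reach 3 via tau·tau — violates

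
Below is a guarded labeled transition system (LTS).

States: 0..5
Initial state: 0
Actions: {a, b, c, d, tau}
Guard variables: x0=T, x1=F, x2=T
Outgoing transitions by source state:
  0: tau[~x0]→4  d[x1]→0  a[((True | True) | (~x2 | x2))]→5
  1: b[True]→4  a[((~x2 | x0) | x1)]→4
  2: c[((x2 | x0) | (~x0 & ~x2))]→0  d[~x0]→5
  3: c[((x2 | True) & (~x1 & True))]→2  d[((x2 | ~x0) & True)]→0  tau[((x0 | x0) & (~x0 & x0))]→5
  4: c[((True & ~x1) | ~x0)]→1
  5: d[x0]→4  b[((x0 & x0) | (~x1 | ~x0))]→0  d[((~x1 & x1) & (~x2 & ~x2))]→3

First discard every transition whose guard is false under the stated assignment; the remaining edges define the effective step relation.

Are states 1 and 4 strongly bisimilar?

Bisimulation quotient by refinement:
  π0 = {{0,1,2,3,4,5}}
  π1 = {{0},{1},{2,4},{3},{5}}
  π2 = {{0},{1},{2},{3},{4},{5}}
stable after 3 split(s): 6 block(s)
1∈{1}, 4∈{4}

Answer: NOT BISIMILAR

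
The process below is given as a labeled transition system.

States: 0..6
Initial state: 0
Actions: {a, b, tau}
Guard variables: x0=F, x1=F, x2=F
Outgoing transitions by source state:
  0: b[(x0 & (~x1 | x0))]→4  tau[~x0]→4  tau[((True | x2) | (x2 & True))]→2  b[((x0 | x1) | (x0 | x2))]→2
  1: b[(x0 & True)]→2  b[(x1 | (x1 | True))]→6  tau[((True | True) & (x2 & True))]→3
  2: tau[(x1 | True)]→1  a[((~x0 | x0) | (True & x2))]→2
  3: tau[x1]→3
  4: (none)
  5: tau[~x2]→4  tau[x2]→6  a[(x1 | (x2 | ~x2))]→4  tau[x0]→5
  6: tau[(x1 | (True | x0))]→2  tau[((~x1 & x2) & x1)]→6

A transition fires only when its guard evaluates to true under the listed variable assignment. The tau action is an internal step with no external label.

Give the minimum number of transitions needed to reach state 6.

Answer: 3

Trace:
BFS to 6:
  Layer 0: {0}
  Layer 1: {2,4}
  Layer 2: {1}
  Layer 3: {6}
depth(6)=3, e.g. tau·tau·b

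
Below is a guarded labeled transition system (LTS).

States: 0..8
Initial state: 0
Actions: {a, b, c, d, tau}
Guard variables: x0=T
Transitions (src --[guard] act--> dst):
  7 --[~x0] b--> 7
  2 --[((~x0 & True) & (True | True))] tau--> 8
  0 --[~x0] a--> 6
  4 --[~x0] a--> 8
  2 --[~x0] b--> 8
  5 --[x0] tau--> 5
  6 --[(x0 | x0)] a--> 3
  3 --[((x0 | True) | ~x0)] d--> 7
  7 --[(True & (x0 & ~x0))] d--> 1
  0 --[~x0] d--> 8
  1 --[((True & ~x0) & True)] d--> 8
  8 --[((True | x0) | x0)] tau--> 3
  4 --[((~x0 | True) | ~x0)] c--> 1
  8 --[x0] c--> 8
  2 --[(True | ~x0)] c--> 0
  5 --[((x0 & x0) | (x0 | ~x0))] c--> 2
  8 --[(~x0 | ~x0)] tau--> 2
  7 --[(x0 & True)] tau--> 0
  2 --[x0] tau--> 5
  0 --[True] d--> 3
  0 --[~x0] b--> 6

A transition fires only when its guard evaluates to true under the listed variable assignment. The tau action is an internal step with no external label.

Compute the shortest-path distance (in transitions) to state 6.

BFS to 6:
  L0 = {0}
  L1 = {3}
  L2 = {7}
6 never appears.

Answer: UNREACHABLE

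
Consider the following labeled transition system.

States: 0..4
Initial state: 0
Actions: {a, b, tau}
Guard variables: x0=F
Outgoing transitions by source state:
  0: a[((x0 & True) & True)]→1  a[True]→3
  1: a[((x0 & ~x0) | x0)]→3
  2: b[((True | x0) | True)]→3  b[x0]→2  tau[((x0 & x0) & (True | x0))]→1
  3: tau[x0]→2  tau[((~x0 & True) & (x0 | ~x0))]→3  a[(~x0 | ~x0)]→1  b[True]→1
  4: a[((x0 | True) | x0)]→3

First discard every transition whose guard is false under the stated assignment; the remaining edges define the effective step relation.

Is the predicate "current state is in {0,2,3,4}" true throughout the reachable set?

Answer: INVARIANT VIOLATED at state 1

Trace:
Allowed set {0,2,3,4}
Reachable = {0,1,3}
  0: safe
  1: VIOLATES
  3: safe
counterexample path to 1: a·a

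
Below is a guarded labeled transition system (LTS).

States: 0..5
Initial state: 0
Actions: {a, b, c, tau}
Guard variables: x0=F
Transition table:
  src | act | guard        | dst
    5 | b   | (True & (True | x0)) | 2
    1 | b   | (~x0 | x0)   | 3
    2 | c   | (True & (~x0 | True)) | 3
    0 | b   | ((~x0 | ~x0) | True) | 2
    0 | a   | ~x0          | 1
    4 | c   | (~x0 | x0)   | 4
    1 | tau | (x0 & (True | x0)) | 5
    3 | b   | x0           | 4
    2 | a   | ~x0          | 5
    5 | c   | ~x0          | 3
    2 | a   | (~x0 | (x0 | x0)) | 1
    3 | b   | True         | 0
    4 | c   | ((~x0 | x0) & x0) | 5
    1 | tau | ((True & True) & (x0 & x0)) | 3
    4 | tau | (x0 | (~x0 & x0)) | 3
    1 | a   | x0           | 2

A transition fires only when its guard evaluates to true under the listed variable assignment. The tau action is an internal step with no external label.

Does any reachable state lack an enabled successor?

Reach set: {0,1,2,3,5}
  0: a→1  b→2  [deg 2]
  1: b→3  [deg 1]
  2: a→1  a→5  c→3  [deg 3]
  3: b→0  [deg 1]
  5: b→2  c→3  [deg 2]

Answer: DEADLOCK-FREE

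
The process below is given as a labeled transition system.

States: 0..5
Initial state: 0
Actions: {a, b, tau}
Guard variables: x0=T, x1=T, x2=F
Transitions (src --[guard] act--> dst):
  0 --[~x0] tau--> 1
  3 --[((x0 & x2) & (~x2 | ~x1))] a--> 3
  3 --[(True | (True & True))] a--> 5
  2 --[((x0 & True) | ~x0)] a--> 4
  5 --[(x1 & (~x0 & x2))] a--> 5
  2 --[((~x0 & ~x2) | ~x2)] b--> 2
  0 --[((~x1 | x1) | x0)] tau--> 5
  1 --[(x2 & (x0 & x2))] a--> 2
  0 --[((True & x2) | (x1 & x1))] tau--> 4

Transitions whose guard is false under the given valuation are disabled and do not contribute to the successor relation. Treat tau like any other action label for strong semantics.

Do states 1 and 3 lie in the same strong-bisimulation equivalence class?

Compute ~ classes (split until stable):
  round 0: {{0,1,2,3,4,5}}
  round 1: {{0},{1,4,5},{2},{3}}
4 equivalence class(es) (converged in 2)
class of 1: {1,4,5}; class of 3: {3}

Answer: NOT BISIMILAR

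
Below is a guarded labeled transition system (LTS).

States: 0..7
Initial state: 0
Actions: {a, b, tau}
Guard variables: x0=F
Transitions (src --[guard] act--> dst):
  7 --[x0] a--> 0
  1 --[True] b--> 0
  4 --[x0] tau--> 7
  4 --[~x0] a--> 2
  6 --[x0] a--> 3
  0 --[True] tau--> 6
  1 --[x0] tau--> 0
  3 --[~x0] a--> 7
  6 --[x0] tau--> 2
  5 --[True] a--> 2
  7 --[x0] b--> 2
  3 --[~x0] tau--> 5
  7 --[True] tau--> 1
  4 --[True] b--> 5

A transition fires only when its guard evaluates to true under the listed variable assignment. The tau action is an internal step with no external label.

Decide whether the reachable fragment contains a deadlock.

R = {0,6}
  0: tau→6  [1 exit(s)]
  6: ∅  [no exit]
trace reaching 6: tau

Answer: DEADLOCK at state 6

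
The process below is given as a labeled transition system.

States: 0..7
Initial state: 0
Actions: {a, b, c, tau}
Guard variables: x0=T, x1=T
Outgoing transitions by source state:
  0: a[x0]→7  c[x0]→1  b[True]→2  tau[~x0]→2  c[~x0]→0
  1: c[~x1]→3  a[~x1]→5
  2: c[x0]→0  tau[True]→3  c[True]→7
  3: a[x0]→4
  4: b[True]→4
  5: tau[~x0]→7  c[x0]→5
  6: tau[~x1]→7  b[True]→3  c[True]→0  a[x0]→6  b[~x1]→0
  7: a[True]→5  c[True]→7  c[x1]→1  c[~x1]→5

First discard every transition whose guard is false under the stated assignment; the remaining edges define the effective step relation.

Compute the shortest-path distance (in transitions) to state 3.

Answer: 2

Trace:
Layered search for 3:
  Layer 0: {0}
  Layer 1: {1,2,7}
  Layer 2: {3,5}
first hit 3 at d=2 via b·tau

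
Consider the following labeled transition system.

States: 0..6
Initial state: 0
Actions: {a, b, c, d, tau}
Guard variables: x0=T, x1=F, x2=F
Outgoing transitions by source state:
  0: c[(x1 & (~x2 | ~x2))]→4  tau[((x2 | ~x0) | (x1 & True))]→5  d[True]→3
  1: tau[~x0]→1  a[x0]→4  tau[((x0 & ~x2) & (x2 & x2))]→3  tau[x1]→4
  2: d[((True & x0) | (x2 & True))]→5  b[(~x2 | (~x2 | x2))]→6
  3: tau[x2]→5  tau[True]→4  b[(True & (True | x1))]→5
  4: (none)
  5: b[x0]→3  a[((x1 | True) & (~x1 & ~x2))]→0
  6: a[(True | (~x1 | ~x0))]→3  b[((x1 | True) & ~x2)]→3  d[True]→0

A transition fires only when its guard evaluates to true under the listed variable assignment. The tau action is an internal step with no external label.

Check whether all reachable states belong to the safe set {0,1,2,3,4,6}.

Allowed set {0,1,2,3,4,6}
R = {0,3,4,5}
  0: ✓
  3: ✓
  4: ✓
  5: outside
reach 5 via d·b — violates

Answer: INVARIANT VIOLATED at state 5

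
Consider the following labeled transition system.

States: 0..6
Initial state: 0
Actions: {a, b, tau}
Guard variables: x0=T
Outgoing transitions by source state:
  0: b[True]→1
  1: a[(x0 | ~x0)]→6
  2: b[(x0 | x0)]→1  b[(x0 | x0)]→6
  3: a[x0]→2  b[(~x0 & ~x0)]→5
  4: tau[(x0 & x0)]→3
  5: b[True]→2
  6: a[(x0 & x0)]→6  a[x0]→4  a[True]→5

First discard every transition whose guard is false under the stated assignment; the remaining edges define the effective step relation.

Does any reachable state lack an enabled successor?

Reachable = {0,1,2,3,4,5,6}
  0: b→1  [1 out]
  1: a→6  [1 out]
  2: b→1  b→6  [2 out]
  3: a→2  [1 out]
  4: tau→3  [1 out]
  5: b→2  [1 out]
  6: a→4  a→5  a→6  [3 out]

Answer: DEADLOCK-FREE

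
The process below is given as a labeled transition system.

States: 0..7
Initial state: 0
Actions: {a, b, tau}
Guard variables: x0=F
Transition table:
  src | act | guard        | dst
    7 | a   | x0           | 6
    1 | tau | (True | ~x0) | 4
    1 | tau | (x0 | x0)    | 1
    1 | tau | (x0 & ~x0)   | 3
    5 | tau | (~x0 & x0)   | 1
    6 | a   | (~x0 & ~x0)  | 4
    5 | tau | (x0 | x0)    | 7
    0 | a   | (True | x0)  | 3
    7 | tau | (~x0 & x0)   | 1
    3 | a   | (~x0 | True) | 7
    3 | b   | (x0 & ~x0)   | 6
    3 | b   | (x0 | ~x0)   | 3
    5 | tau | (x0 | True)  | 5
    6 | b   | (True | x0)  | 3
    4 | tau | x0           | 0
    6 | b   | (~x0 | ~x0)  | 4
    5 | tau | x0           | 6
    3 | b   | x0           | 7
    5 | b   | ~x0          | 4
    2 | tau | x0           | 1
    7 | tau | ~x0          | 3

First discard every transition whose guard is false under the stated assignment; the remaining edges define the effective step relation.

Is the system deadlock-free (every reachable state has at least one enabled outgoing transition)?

R = {0,3,7}
  0: a→3  [1 exit(s)]
  3: a→7  b→3  [2 exit(s)]
  7: tau→3  [1 exit(s)]

Answer: DEADLOCK-FREE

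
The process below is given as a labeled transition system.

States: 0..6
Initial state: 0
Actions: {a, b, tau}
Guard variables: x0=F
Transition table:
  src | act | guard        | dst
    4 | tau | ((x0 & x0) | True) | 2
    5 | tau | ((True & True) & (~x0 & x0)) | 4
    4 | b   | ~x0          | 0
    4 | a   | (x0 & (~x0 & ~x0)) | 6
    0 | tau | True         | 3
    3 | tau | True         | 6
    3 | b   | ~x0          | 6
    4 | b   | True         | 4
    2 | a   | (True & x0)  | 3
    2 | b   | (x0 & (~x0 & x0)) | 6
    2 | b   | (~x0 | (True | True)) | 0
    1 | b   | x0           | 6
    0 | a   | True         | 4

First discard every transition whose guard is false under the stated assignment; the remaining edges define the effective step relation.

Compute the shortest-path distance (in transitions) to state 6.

Answer: 2

Working:
BFS to 6:
  L0 = {0}
  L1 = {3,4}
  L2 = {2,6}
depth(6)=2, e.g. tau·b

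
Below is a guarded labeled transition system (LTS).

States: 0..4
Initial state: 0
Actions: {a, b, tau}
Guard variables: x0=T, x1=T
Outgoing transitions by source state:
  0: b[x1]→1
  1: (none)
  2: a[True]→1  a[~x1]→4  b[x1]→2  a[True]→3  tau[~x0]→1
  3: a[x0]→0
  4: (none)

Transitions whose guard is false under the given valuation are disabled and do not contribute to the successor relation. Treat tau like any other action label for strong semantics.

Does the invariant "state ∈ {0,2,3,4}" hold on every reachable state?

Answer: INVARIANT VIOLATED at state 1

Analysis:
Inv-set: {0,2,3,4}
Reach set: {0,1}
  0: ok
  1: VIOLATES
counterexample path to 1: b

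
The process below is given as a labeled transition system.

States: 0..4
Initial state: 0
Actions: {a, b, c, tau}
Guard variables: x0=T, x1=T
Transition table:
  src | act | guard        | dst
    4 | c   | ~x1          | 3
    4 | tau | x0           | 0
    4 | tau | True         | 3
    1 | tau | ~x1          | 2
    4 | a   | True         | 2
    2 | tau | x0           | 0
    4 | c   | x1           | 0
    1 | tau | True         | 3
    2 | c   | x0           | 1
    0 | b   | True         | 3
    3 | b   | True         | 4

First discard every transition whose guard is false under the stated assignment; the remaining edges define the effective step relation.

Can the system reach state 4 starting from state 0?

Answer: REACHABLE

Analysis:
9 transition(s) survive guard evaluation.
depth 0: {0}
depth 1: {3}  cumulative {0,3}
depth 2: {4}  cumulative {0,3,4}
depth 3: {2}  cumulative {0,2,3,4}
depth 4: {1}  cumulative {0,1,2,3,4}
Reach set: {0,1,2,3,4}
witness 4: b·b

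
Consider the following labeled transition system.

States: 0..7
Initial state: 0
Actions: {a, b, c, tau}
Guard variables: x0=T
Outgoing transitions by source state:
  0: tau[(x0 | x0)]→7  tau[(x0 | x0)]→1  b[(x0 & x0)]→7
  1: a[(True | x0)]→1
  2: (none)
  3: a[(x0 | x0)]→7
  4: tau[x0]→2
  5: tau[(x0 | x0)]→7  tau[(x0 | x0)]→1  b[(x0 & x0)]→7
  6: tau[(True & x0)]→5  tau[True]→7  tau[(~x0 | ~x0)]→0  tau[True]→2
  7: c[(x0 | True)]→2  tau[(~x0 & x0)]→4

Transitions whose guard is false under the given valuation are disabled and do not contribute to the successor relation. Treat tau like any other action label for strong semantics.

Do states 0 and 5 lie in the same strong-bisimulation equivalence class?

Bisimulation quotient by refinement:
  π0 = {{0,1,2,3,4,5,6,7}}
  π1 = {{0,5},{1,3},{2},{4,6},{7}}
  π2 = {{0,5},{1},{2},{3},{4},{6},{7}}
stable after 3 split(s): 7 block(s)
class of 0: {0,5}; class of 5: {0,5}

Answer: BISIMILAR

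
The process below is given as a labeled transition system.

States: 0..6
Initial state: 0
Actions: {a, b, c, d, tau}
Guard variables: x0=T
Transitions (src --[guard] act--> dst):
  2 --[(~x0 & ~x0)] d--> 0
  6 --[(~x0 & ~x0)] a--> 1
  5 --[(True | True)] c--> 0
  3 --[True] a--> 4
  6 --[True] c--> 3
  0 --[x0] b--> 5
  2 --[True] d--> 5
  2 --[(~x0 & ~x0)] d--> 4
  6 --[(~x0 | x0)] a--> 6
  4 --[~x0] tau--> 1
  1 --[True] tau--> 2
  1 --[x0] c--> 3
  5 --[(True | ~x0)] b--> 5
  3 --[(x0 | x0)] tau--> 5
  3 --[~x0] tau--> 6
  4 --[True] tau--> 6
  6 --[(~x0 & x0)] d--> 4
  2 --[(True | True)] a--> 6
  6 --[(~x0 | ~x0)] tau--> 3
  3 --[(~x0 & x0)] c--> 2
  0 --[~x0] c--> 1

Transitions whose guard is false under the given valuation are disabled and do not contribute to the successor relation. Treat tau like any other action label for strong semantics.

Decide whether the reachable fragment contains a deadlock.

Answer: DEADLOCK-FREE

Trace:
Reachable = {0,5}
  0: b→5  [1 out]
  5: b→5  c→0  [2 out]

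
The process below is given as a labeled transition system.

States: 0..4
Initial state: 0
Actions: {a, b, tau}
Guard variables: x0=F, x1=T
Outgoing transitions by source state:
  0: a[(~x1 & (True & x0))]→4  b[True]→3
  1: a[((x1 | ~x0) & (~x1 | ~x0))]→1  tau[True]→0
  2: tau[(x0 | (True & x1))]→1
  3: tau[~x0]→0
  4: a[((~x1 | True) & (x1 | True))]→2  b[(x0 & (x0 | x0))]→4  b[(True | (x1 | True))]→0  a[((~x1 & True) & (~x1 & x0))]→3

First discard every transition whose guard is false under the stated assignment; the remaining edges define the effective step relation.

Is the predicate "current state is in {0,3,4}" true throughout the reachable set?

Answer: INVARIANT HOLDS

Trace:
Safe = {0,3,4}
Reachable = {0,3}
  0: safe
  3: safe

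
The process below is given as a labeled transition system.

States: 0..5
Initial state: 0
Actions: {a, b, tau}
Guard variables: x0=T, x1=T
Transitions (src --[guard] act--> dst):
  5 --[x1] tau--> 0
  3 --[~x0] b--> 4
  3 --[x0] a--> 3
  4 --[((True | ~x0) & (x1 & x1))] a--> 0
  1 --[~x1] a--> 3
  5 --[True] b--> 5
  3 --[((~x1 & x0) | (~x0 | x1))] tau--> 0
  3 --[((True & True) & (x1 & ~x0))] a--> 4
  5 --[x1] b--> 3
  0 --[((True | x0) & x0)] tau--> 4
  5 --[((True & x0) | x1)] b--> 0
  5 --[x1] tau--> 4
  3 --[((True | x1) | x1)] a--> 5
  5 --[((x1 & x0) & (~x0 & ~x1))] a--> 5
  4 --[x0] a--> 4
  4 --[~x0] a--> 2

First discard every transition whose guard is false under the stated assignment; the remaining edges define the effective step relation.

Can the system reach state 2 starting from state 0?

After dropping false guards: 11 live edges.
L0 = {0}
L1 = {4}  now seen {0,4}
Reachable = {0,4}

Answer: UNREACHABLE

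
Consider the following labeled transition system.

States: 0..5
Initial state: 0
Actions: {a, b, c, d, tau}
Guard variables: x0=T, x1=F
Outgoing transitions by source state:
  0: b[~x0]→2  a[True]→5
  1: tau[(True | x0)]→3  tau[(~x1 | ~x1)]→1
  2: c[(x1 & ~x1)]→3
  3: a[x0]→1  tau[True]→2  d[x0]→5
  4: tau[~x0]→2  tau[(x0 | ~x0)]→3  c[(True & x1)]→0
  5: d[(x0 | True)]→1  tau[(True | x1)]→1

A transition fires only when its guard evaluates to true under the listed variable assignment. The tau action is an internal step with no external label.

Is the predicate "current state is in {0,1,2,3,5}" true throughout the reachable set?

Safe = {0,1,2,3,5}
Reachable = {0,1,2,3,5}
  0: ✓
  1: ✓
  2: ✓
  3: ✓
  5: ✓

Answer: INVARIANT HOLDS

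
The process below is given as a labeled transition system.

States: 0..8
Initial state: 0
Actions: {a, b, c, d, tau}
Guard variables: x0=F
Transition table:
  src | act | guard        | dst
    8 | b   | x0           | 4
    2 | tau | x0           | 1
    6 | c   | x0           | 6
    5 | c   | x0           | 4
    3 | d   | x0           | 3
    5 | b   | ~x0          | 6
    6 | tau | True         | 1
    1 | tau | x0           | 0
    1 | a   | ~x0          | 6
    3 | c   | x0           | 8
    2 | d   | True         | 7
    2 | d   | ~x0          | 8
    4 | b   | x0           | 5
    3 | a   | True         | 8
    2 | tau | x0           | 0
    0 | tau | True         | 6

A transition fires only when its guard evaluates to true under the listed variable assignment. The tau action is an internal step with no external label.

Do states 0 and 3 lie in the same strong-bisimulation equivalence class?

Answer: NOT BISIMILAR

Analysis:
Refine partition for ~:
  P[0] = {{0,1,2,3,4,5,6,7,8}}
  P[1] = {{0,6},{1,3},{2},{4,7,8},{5}}
  P[2] = {{0},{1},{2},{3},{4,7,8},{5},{6}}
stable after 3 split(s): 7 block(s)
class of 0: {0}; class of 3: {3}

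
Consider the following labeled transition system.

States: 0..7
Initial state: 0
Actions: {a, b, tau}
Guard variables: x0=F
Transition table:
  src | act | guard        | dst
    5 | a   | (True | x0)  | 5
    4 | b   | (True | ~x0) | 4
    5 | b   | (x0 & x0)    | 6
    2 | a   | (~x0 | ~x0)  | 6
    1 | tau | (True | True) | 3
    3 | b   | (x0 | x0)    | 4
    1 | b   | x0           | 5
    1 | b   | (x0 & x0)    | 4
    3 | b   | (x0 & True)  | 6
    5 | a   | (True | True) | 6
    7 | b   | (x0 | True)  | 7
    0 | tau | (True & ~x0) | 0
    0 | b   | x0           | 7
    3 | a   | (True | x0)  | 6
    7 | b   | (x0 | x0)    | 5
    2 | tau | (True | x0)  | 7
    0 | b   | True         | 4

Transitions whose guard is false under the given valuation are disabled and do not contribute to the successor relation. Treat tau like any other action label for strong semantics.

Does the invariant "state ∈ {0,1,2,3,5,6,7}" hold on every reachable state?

Inv-set: {0,1,2,3,5,6,7}
Reach set: {0,4}
  0: ok
  4: outside
counterexample path to 4: b

Answer: INVARIANT VIOLATED at state 4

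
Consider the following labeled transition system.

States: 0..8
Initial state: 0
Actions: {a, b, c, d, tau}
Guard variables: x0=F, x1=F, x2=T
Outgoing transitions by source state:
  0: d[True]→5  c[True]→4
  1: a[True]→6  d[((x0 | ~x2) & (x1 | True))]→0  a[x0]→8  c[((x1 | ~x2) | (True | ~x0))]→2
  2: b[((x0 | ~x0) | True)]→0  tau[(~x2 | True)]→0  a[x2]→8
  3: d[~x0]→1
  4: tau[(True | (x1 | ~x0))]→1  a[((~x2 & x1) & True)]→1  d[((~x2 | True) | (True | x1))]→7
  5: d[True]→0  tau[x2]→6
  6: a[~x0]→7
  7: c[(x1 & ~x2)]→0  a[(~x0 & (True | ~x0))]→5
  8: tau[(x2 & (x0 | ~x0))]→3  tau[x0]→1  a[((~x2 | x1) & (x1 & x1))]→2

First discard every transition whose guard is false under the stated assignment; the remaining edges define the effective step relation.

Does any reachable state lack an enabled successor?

Reachable = {0,1,2,3,4,5,6,7,8}
  0: c→4  d→5  [2 exit(s)]
  1: a→6  c→2  [2 exit(s)]
  2: a→8  b→0  tau→0  [3 exit(s)]
  3: d→1  [1 exit(s)]
  4: d→7  tau→1  [2 exit(s)]
  5: d→0  tau→6  [2 exit(s)]
  6: a→7  [1 exit(s)]
  7: a→5  [1 exit(s)]
  8: tau→3  [1 exit(s)]

Answer: DEADLOCK-FREE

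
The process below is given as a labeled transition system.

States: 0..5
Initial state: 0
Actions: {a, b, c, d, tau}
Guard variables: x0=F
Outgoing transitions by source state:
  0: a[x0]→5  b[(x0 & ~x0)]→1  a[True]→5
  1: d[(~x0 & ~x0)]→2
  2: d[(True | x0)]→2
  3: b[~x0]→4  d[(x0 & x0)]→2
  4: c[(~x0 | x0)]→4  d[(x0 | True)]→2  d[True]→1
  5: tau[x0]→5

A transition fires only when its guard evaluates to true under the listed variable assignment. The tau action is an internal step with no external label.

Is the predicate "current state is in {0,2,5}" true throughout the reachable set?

Answer: INVARIANT HOLDS

Analysis:
Allowed set {0,2,5}
Reach set: {0,5}
  0: ✓
  5: ✓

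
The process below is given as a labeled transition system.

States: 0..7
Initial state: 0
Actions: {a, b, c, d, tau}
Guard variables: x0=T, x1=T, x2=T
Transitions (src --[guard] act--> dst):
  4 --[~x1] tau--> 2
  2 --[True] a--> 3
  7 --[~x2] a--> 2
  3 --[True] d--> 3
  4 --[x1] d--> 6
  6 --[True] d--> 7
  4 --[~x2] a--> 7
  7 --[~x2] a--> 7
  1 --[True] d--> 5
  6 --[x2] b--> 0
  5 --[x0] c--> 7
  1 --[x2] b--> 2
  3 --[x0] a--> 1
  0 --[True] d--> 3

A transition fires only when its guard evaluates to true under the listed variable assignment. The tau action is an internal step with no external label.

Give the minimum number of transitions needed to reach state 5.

BFS to 5:
  depth 0: {0}
  depth 1: {3}
  depth 2: {1}
  depth 3: {2,5}
5 enters at depth 3; path d·a·d

Answer: 3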